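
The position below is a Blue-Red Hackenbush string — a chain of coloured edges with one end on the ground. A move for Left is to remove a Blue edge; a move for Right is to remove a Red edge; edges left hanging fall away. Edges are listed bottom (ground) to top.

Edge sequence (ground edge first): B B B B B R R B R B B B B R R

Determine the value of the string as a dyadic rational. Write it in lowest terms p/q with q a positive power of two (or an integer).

4473/1024

Build G(s[:k]) for k = 1..15, string s = B B B B B R R B R B B B B R R.
G_1 [B]  L=[0]  R=[—]  — 1
G_2 [BB]  L=[0 1]  R=[—]  — 2
G_3 [BBB]  L=[0 1 2]  R=[—]  — 3
G_4 [BBBB]  L=[0 1 2 3]  R=[—]  — 4
G_5 [BBBBB]  L=[0 1 2 3 4]  R=[—]  — 5
G_6 [BBBBBR]  L=[0 1 2 3 4]  R=[5]  — 9/2
G_7 [BBBBBRR]  L=[0 1 2 3 4]  R=[9/2 5]  — 17/4
G_8 [BBBBBRRB]  L=[0 1 2 3 4 17/4]  R=[9/2 5]  — 35/8
G_9 [BBBBBRRBR]  L=[0 1 2 3 4 17/4]  R=[35/8 9/2 5]  — 69/16
G_10 [BBBBBRRBRB]  L=[0 1 2 3 4 17/4 69/16]  R=[35/8 9/2 5]  — 139/32
G_11 [BBBBBRRBRBB]  L=[0 1 2 3 4 17/4 69/16 139/32]  R=[35/8 9/2 5]  — 279/64
G_12 [BBBBBRRBRBBB]  L=[0 1 2 3 4 17/4 69/16 139/32 279/64]  R=[35/8 9/2 5]  — 559/128
G_13 [BBBBBRRBRBBBB]  L=[0 1 2 3 4 17/4 69/16 139/32 279/64 559/128]  R=[35/8 9/2 5]  — 1119/256
G_14 [BBBBBRRBRBBBBR]  L=[0 1 2 3 4 17/4 69/16 139/32 279/64 559/128]  R=[1119/256 35/8 9/2 5]  — 2237/512
G_15 [BBBBBRRBRBBBBRR]  L=[0 1 2 3 4 17/4 69/16 139/32 279/64 559/128]  R=[2237/512 1119/256 35/8 9/2 5]  — 4473/1024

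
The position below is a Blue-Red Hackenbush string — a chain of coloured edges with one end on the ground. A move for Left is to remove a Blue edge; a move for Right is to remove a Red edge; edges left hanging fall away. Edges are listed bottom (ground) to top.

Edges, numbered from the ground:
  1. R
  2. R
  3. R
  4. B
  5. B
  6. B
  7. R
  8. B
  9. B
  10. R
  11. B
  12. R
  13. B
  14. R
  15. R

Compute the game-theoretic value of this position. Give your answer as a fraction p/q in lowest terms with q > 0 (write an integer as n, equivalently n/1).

-8791/4096

edge 1 of 15 (R): {  | 0 } gives -1
edge 2 of 15 (R): {  | -1; 0 } gives -2
edge 3 of 15 (R): {  | -2; -1; 0 } gives -3
edge 4 of 15 (B): { -3 | -2; -1; 0 } gives -5/2
edge 5 of 15 (B): { -3; -5/2 | -2; -1; 0 } gives -9/4
edge 6 of 15 (B): { -3; -5/2; -9/4 | -2; -1; 0 } gives -17/8
edge 7 of 15 (R): { -3; -5/2; -9/4 | -17/8; -2; -1; 0 } gives -35/16
edge 8 of 15 (B): { -3; -5/2; -9/4; -35/16 | -17/8; -2; -1; 0 } gives -69/32
edge 9 of 15 (B): { -3; -5/2; -9/4; -35/16; -69/32 | -17/8; -2; -1; 0 } gives -137/64
edge 10 of 15 (R): { -3; -5/2; -9/4; -35/16; -69/32 | -137/64; -17/8; -2; -1; 0 } gives -275/128
edge 11 of 15 (B): { -3; -5/2; -9/4; -35/16; -69/32; -275/128 | -137/64; -17/8; -2; -1; 0 } gives -549/256
edge 12 of 15 (R): { -3; -5/2; -9/4; -35/16; -69/32; -275/128 | -549/256; -137/64; -17/8; -2; -1; 0 } gives -1099/512
edge 13 of 15 (B): { -3; -5/2; -9/4; -35/16; -69/32; -275/128; -1099/512 | -549/256; -137/64; -17/8; -2; -1; 0 } gives -2197/1024
edge 14 of 15 (R): { -3; -5/2; -9/4; -35/16; -69/32; -275/128; -1099/512 | -2197/1024; -549/256; -137/64; -17/8; -2; -1; 0 } gives -4395/2048
edge 15 of 15 (R): { -3; -5/2; -9/4; -35/16; -69/32; -275/128; -1099/512 | -4395/2048; -2197/1024; -549/256; -137/64; -17/8; -2; -1; 0 } gives -8791/4096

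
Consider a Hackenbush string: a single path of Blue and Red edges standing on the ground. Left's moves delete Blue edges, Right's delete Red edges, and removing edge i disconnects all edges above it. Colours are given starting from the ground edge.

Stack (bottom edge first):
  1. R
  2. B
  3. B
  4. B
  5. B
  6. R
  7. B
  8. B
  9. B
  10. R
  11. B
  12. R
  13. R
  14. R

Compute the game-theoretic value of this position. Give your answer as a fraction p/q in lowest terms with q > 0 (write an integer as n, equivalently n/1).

value_1 [R]  L=[none]  R=[0]  gives -1
value_2 [RB]  L=[-1]  R=[0]  gives -1/2
value_3 [RBB]  L=[-1 -1/2]  R=[0]  gives -1/4
value_4 [RBBB]  L=[-1 -1/2 -1/4]  R=[0]  gives -1/8
value_5 [RBBBB]  L=[-1 -1/2 -1/4 -1/8]  R=[0]  gives -1/16
value_6 [RBBBBR]  L=[-1 -1/2 -1/4 -1/8]  R=[-1/16 0]  gives -3/32
value_7 [RBBBBRB]  L=[-1 -1/2 -1/4 -1/8 -3/32]  R=[-1/16 0]  gives -5/64
value_8 [RBBBBRBB]  L=[-1 -1/2 -1/4 -1/8 -3/32 -5/64]  R=[-1/16 0]  gives -9/128
value_9 [RBBBBRBBB]  L=[-1 -1/2 -1/4 -1/8 -3/32 -5/64 -9/128]  R=[-1/16 0]  gives -17/256
value_10 [RBBBBRBBBR]  L=[-1 -1/2 -1/4 -1/8 -3/32 -5/64 -9/128]  R=[-17/256 -1/16 0]  gives -35/512
value_11 [RBBBBRBBBRB]  L=[-1 -1/2 -1/4 -1/8 -3/32 -5/64 -9/128 -35/512]  R=[-17/256 -1/16 0]  gives -69/1024
value_12 [RBBBBRBBBRBR]  L=[-1 -1/2 -1/4 -1/8 -3/32 -5/64 -9/128 -35/512]  R=[-69/1024 -17/256 -1/16 0]  gives -139/2048
value_13 [RBBBBRBBBRBRR]  L=[-1 -1/2 -1/4 -1/8 -3/32 -5/64 -9/128 -35/512]  R=[-139/2048 -69/1024 -17/256 -1/16 0]  gives -279/4096
value_14 [RBBBBRBBBRBRRR]  L=[-1 -1/2 -1/4 -1/8 -3/32 -5/64 -9/128 -35/512]  R=[-279/4096 -139/2048 -69/1024 -17/256 -1/16 0]  gives -559/8192

-559/8192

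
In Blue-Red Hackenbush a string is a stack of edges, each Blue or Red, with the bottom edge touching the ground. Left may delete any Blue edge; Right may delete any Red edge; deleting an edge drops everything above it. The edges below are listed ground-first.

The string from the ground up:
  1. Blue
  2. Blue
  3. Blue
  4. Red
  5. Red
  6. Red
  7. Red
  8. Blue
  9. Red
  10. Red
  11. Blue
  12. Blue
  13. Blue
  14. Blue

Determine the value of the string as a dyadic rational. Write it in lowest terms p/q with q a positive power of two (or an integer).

Build v(s[:k]) for k = 1..14, string s = Blue Blue Blue Red Red Red Red Blue Red Red Blue Blue Blue Blue.
v_1 [B]  L=[0]  R=[—]  so 1
v_2 [BB]  L=[0 1]  R=[—]  so 2
v_3 [BBB]  L=[0 1 2]  R=[—]  so 3
v_4 [BBBR]  L=[0 1 2]  R=[3]  so 5/2
v_5 [BBBRR]  L=[0 1 2]  R=[5/2 3]  so 9/4
v_6 [BBBRRR]  L=[0 1 2]  R=[9/4 5/2 3]  so 17/8
v_7 [BBBRRRR]  L=[0 1 2]  R=[17/8 9/4 5/2 3]  so 33/16
v_8 [BBBRRRRB]  L=[0 1 2 33/16]  R=[17/8 9/4 5/2 3]  so 67/32
v_9 [BBBRRRRBR]  L=[0 1 2 33/16]  R=[67/32 17/8 9/4 5/2 3]  so 133/64
v_10 [BBBRRRRBRR]  L=[0 1 2 33/16]  R=[133/64 67/32 17/8 9/4 5/2 3]  so 265/128
v_11 [BBBRRRRBRRB]  L=[0 1 2 33/16 265/128]  R=[133/64 67/32 17/8 9/4 5/2 3]  so 531/256
v_12 [BBBRRRRBRRBB]  L=[0 1 2 33/16 265/128 531/256]  R=[133/64 67/32 17/8 9/4 5/2 3]  so 1063/512
v_13 [BBBRRRRBRRBBB]  L=[0 1 2 33/16 265/128 531/256 1063/512]  R=[133/64 67/32 17/8 9/4 5/2 3]  so 2127/1024
v_14 [BBBRRRRBRRBBBB]  L=[0 1 2 33/16 265/128 531/256 1063/512 2127/1024]  R=[133/64 67/32 17/8 9/4 5/2 3]  so 4255/2048

4255/2048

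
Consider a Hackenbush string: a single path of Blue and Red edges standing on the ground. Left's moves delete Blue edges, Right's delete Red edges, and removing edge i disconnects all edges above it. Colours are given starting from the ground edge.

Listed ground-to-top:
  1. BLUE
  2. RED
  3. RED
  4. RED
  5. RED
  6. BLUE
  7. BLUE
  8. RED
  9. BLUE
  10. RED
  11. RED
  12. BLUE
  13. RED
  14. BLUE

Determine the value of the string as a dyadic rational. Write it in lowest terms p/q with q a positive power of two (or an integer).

Prefix values for BLUE RED RED RED RED BLUE BLUE RED BLUE RED RED BLUE RED BLUE via {L|R} + simplicity:
edge 1 of 14 (BLUE): { 0 | ∅ } -> 1
edge 2 of 14 (RED): { 0 | 1 } -> 1/2
edge 3 of 14 (RED): { 0 | 1/2 1 } -> 1/4
edge 4 of 14 (RED): { 0 | 1/4 1/2 1 } -> 1/8
edge 5 of 14 (RED): { 0 | 1/8 1/4 1/2 1 } -> 1/16
edge 6 of 14 (BLUE): { 0 1/16 | 1/8 1/4 1/2 1 } -> 3/32
edge 7 of 14 (BLUE): { 0 1/16 3/32 | 1/8 1/4 1/2 1 } -> 7/64
edge 8 of 14 (RED): { 0 1/16 3/32 | 7/64 1/8 1/4 1/2 1 } -> 13/128
edge 9 of 14 (BLUE): { 0 1/16 3/32 13/128 | 7/64 1/8 1/4 1/2 1 } -> 27/256
edge 10 of 14 (RED): { 0 1/16 3/32 13/128 | 27/256 7/64 1/8 1/4 1/2 1 } -> 53/512
edge 11 of 14 (RED): { 0 1/16 3/32 13/128 | 53/512 27/256 7/64 1/8 1/4 1/2 1 } -> 105/1024
edge 12 of 14 (BLUE): { 0 1/16 3/32 13/128 105/1024 | 53/512 27/256 7/64 1/8 1/4 1/2 1 } -> 211/2048
edge 13 of 14 (RED): { 0 1/16 3/32 13/128 105/1024 | 211/2048 53/512 27/256 7/64 1/8 1/4 1/2 1 } -> 421/4096
edge 14 of 14 (BLUE): { 0 1/16 3/32 13/128 105/1024 421/4096 | 211/2048 53/512 27/256 7/64 1/8 1/4 1/2 1 } -> 843/8192

843/8192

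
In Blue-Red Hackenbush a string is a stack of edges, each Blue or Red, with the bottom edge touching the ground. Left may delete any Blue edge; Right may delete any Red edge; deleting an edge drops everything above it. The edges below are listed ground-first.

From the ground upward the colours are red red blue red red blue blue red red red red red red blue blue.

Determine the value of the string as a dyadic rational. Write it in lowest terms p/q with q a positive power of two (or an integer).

-14841/8192

Recurse on prefixes of the 15-edge string red red blue red red blue blue red red red red red red blue blue:
v_1 [r]  L=[·]  R=[0]  → -1
v_2 [rr]  L=[·]  R=[-1 0]  → -2
v_3 [rrb]  L=[-2]  R=[-1 0]  → -3/2
v_4 [rrbr]  L=[-2]  R=[-3/2 -1 0]  → -7/4
v_5 [rrbrr]  L=[-2]  R=[-7/4 -3/2 -1 0]  → -15/8
v_6 [rrbrrb]  L=[-2 -15/8]  R=[-7/4 -3/2 -1 0]  → -29/16
v_7 [rrbrrbb]  L=[-2 -15/8 -29/16]  R=[-7/4 -3/2 -1 0]  → -57/32
v_8 [rrbrrbbr]  L=[-2 -15/8 -29/16]  R=[-57/32 -7/4 -3/2 -1 0]  → -115/64
v_9 [rrbrrbbrr]  L=[-2 -15/8 -29/16]  R=[-115/64 -57/32 -7/4 -3/2 -1 0]  → -231/128
v_10 [rrbrrbbrrr]  L=[-2 -15/8 -29/16]  R=[-231/128 -115/64 -57/32 -7/4 -3/2 -1 0]  → -463/256
v_11 [rrbrrbbrrrr]  L=[-2 -15/8 -29/16]  R=[-463/256 -231/128 -115/64 -57/32 -7/4 -3/2 -1 0]  → -927/512
v_12 [rrbrrbbrrrrr]  L=[-2 -15/8 -29/16]  R=[-927/512 -463/256 -231/128 -115/64 -57/32 -7/4 -3/2 -1 0]  → -1855/1024
v_13 [rrbrrbbrrrrrr]  L=[-2 -15/8 -29/16]  R=[-1855/1024 -927/512 -463/256 -231/128 -115/64 -57/32 -7/4 -3/2 -1 0]  → -3711/2048
v_14 [rrbrrbbrrrrrrb]  L=[-2 -15/8 -29/16 -3711/2048]  R=[-1855/1024 -927/512 -463/256 -231/128 -115/64 -57/32 -7/4 -3/2 -1 0]  → -7421/4096
v_15 [rrbrrbbrrrrrrbb]  L=[-2 -15/8 -29/16 -3711/2048 -7421/4096]  R=[-1855/1024 -927/512 -463/256 -231/128 -115/64 -57/32 -7/4 -3/2 -1 0]  → -14841/8192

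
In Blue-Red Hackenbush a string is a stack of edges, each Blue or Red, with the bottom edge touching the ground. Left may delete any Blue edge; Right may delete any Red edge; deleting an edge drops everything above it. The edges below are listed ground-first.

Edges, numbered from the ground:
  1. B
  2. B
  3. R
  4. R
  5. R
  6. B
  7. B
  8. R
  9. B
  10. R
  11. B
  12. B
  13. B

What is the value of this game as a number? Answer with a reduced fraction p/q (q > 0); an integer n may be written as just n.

2479/2048

Build G(s[:k]) for k = 1..13, string s = B B R R R B B R B R B B B.
edge 1 of 13 (B): { 0 | — } = 1
edge 2 of 13 (B): { 0; 1 | — } = 2
edge 3 of 13 (R): { 0; 1 | 2 } = 3/2
edge 4 of 13 (R): { 0; 1 | 3/2; 2 } = 5/4
edge 5 of 13 (R): { 0; 1 | 5/4; 3/2; 2 } = 9/8
edge 6 of 13 (B): { 0; 1; 9/8 | 5/4; 3/2; 2 } = 19/16
edge 7 of 13 (B): { 0; 1; 9/8; 19/16 | 5/4; 3/2; 2 } = 39/32
edge 8 of 13 (R): { 0; 1; 9/8; 19/16 | 39/32; 5/4; 3/2; 2 } = 77/64
edge 9 of 13 (B): { 0; 1; 9/8; 19/16; 77/64 | 39/32; 5/4; 3/2; 2 } = 155/128
edge 10 of 13 (R): { 0; 1; 9/8; 19/16; 77/64 | 155/128; 39/32; 5/4; 3/2; 2 } = 309/256
edge 11 of 13 (B): { 0; 1; 9/8; 19/16; 77/64; 309/256 | 155/128; 39/32; 5/4; 3/2; 2 } = 619/512
edge 12 of 13 (B): { 0; 1; 9/8; 19/16; 77/64; 309/256; 619/512 | 155/128; 39/32; 5/4; 3/2; 2 } = 1239/1024
edge 13 of 13 (B): { 0; 1; 9/8; 19/16; 77/64; 309/256; 619/512; 1239/1024 | 155/128; 39/32; 5/4; 3/2; 2 } = 2479/2048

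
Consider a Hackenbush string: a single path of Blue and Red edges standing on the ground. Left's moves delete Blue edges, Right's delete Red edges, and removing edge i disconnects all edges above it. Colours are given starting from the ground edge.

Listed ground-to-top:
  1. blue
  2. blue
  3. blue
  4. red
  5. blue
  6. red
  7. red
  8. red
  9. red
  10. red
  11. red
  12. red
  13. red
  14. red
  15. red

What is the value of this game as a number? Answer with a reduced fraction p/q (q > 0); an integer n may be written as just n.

Build value(s[:k]) for k = 1..15, string s = blue blue blue red blue red red red red red red red red red red.
edge 1 of 15 (blue): { 0 | ∅ } gives 1
edge 2 of 15 (blue): { 0,1 | ∅ } gives 2
edge 3 of 15 (blue): { 0,1,2 | ∅ } gives 3
edge 4 of 15 (red): { 0,1,2 | 3 } gives 5/2
edge 5 of 15 (blue): { 0,1,2,5/2 | 3 } gives 11/4
edge 6 of 15 (red): { 0,1,2,5/2 | 11/4,3 } gives 21/8
edge 7 of 15 (red): { 0,1,2,5/2 | 21/8,11/4,3 } gives 41/16
edge 8 of 15 (red): { 0,1,2,5/2 | 41/16,21/8,11/4,3 } gives 81/32
edge 9 of 15 (red): { 0,1,2,5/2 | 81/32,41/16,21/8,11/4,3 } gives 161/64
edge 10 of 15 (red): { 0,1,2,5/2 | 161/64,81/32,41/16,21/8,11/4,3 } gives 321/128
edge 11 of 15 (red): { 0,1,2,5/2 | 321/128,161/64,81/32,41/16,21/8,11/4,3 } gives 641/256
edge 12 of 15 (red): { 0,1,2,5/2 | 641/256,321/128,161/64,81/32,41/16,21/8,11/4,3 } gives 1281/512
edge 13 of 15 (red): { 0,1,2,5/2 | 1281/512,641/256,321/128,161/64,81/32,41/16,21/8,11/4,3 } gives 2561/1024
edge 14 of 15 (red): { 0,1,2,5/2 | 2561/1024,1281/512,641/256,321/128,161/64,81/32,41/16,21/8,11/4,3 } gives 5121/2048
edge 15 of 15 (red): { 0,1,2,5/2 | 5121/2048,2561/1024,1281/512,641/256,321/128,161/64,81/32,41/16,21/8,11/4,3 } gives 10241/4096

10241/4096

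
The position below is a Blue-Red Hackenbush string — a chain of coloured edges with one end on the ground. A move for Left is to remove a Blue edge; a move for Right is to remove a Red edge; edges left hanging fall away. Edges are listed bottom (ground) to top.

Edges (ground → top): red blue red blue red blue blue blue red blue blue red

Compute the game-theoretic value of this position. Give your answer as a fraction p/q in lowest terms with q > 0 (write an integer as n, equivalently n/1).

-1299/2048

edge 1 of 12 (red): { · | 0 } gives -1
edge 2 of 12 (blue): { -1 | 0 } gives -1/2
edge 3 of 12 (red): { -1 | -1/2 0 } gives -3/4
edge 4 of 12 (blue): { -1 -3/4 | -1/2 0 } gives -5/8
edge 5 of 12 (red): { -1 -3/4 | -5/8 -1/2 0 } gives -11/16
edge 6 of 12 (blue): { -1 -3/4 -11/16 | -5/8 -1/2 0 } gives -21/32
edge 7 of 12 (blue): { -1 -3/4 -11/16 -21/32 | -5/8 -1/2 0 } gives -41/64
edge 8 of 12 (blue): { -1 -3/4 -11/16 -21/32 -41/64 | -5/8 -1/2 0 } gives -81/128
edge 9 of 12 (red): { -1 -3/4 -11/16 -21/32 -41/64 | -81/128 -5/8 -1/2 0 } gives -163/256
edge 10 of 12 (blue): { -1 -3/4 -11/16 -21/32 -41/64 -163/256 | -81/128 -5/8 -1/2 0 } gives -325/512
edge 11 of 12 (blue): { -1 -3/4 -11/16 -21/32 -41/64 -163/256 -325/512 | -81/128 -5/8 -1/2 0 } gives -649/1024
edge 12 of 12 (red): { -1 -3/4 -11/16 -21/32 -41/64 -163/256 -325/512 | -649/1024 -81/128 -5/8 -1/2 0 } gives -1299/2048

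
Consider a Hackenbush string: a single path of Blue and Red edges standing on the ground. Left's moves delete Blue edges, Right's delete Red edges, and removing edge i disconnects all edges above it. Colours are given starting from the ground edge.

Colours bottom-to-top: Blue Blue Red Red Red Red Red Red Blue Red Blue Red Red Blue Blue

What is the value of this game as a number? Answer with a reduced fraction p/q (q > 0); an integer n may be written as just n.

8359/8192

value(B) = { 0 |  } — 1
value(BB) = { 0; 1 |  } — 2
value(BBR) = { 0; 1 | 2 } — 3/2
value(BBRR) = { 0; 1 | 3/2; 2 } — 5/4
value(BBRRR) = { 0; 1 | 5/4; 3/2; 2 } — 9/8
value(BBRRRR) = { 0; 1 | 9/8; 5/4; 3/2; 2 } — 17/16
value(BBRRRRR) = { 0; 1 | 17/16; 9/8; 5/4; 3/2; 2 } — 33/32
value(BBRRRRRR) = { 0; 1 | 33/32; 17/16; 9/8; 5/4; 3/2; 2 } — 65/64
value(BBRRRRRRB) = { 0; 1; 65/64 | 33/32; 17/16; 9/8; 5/4; 3/2; 2 } — 131/128
value(BBRRRRRRBR) = { 0; 1; 65/64 | 131/128; 33/32; 17/16; 9/8; 5/4; 3/2; 2 } — 261/256
value(BBRRRRRRBRB) = { 0; 1; 65/64; 261/256 | 131/128; 33/32; 17/16; 9/8; 5/4; 3/2; 2 } — 523/512
value(BBRRRRRRBRBR) = { 0; 1; 65/64; 261/256 | 523/512; 131/128; 33/32; 17/16; 9/8; 5/4; 3/2; 2 } — 1045/1024
value(BBRRRRRRBRBRR) = { 0; 1; 65/64; 261/256 | 1045/1024; 523/512; 131/128; 33/32; 17/16; 9/8; 5/4; 3/2; 2 } — 2089/2048
value(BBRRRRRRBRBRRB) = { 0; 1; 65/64; 261/256; 2089/2048 | 1045/1024; 523/512; 131/128; 33/32; 17/16; 9/8; 5/4; 3/2; 2 } — 4179/4096
value(BBRRRRRRBRBRRBB) = { 0; 1; 65/64; 261/256; 2089/2048; 4179/4096 | 1045/1024; 523/512; 131/128; 33/32; 17/16; 9/8; 5/4; 3/2; 2 } — 8359/8192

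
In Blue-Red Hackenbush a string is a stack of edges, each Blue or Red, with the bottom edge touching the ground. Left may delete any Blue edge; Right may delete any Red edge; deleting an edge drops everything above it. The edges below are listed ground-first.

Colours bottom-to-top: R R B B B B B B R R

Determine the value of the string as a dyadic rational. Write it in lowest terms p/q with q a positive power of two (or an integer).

-263/256

R: Left { — }, Right { 0 } → simplest -1
RR: Left { — }, Right { -1, 0 } → simplest -2
RRB: Left { -2 }, Right { -1, 0 } → simplest -3/2
RRBB: Left { -2, -3/2 }, Right { -1, 0 } → simplest -5/4
RRBBB: Left { -2, -3/2, -5/4 }, Right { -1, 0 } → simplest -9/8
RRBBBB: Left { -2, -3/2, -5/4, -9/8 }, Right { -1, 0 } → simplest -17/16
RRBBBBB: Left { -2, -3/2, -5/4, -9/8, -17/16 }, Right { -1, 0 } → simplest -33/32
RRBBBBBB: Left { -2, -3/2, -5/4, -9/8, -17/16, -33/32 }, Right { -1, 0 } → simplest -65/64
RRBBBBBBR: Left { -2, -3/2, -5/4, -9/8, -17/16, -33/32 }, Right { -65/64, -1, 0 } → simplest -131/128
RRBBBBBBRR: Left { -2, -3/2, -5/4, -9/8, -17/16, -33/32 }, Right { -131/128, -65/64, -1, 0 } → simplest -263/256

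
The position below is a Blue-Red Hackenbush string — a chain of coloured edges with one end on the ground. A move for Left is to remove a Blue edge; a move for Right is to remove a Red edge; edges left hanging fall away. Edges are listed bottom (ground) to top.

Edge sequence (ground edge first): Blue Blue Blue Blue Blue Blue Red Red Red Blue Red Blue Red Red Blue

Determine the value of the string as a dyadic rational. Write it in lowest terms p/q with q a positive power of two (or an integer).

step 1: add Blue to get B; options L={ 0 } R={ · } => 1
step 2: add Blue to get BB; options L={ 0,1 } R={ · } => 2
step 3: add Blue to get BBB; options L={ 0,1,2 } R={ · } => 3
step 4: add Blue to get BBBB; options L={ 0,1,2,3 } R={ · } => 4
step 5: add Blue to get BBBBB; options L={ 0,1,2,3,4 } R={ · } => 5
step 6: add Blue to get BBBBBB; options L={ 0,1,2,3,4,5 } R={ · } => 6
step 7: add Red to get BBBBBBR; options L={ 0,1,2,3,4,5 } R={ 6 } => 11/2
step 8: add Red to get BBBBBBRR; options L={ 0,1,2,3,4,5 } R={ 11/2,6 } => 21/4
step 9: add Red to get BBBBBBRRR; options L={ 0,1,2,3,4,5 } R={ 21/4,11/2,6 } => 41/8
step 10: add Blue to get BBBBBBRRRB; options L={ 0,1,2,3,4,5,41/8 } R={ 21/4,11/2,6 } => 83/16
step 11: add Red to get BBBBBBRRRBR; options L={ 0,1,2,3,4,5,41/8 } R={ 83/16,21/4,11/2,6 } => 165/32
step 12: add Blue to get BBBBBBRRRBRB; options L={ 0,1,2,3,4,5,41/8,165/32 } R={ 83/16,21/4,11/2,6 } => 331/64
step 13: add Red to get BBBBBBRRRBRBR; options L={ 0,1,2,3,4,5,41/8,165/32 } R={ 331/64,83/16,21/4,11/2,6 } => 661/128
step 14: add Red to get BBBBBBRRRBRBRR; options L={ 0,1,2,3,4,5,41/8,165/32 } R={ 661/128,331/64,83/16,21/4,11/2,6 } => 1321/256
step 15: add Blue to get BBBBBBRRRBRBRRB; options L={ 0,1,2,3,4,5,41/8,165/32,1321/256 } R={ 661/128,331/64,83/16,21/4,11/2,6 } => 2643/512

2643/512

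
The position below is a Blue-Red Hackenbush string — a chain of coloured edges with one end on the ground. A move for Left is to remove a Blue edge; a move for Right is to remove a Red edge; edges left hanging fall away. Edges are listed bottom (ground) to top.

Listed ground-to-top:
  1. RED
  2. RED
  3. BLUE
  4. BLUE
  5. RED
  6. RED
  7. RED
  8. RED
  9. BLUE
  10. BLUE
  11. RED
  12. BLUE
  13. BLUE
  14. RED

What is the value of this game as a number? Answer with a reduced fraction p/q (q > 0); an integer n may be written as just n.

-6035/4096

R: Left { (no moves) }, Right { 0 } => simplest -1
RR: Left { (no moves) }, Right { -1, 0 } => simplest -2
RRB: Left { -2 }, Right { -1, 0 } => simplest -3/2
RRBB: Left { -2, -3/2 }, Right { -1, 0 } => simplest -5/4
RRBBR: Left { -2, -3/2 }, Right { -5/4, -1, 0 } => simplest -11/8
RRBBRR: Left { -2, -3/2 }, Right { -11/8, -5/4, -1, 0 } => simplest -23/16
RRBBRRR: Left { -2, -3/2 }, Right { -23/16, -11/8, -5/4, -1, 0 } => simplest -47/32
RRBBRRRR: Left { -2, -3/2 }, Right { -47/32, -23/16, -11/8, -5/4, -1, 0 } => simplest -95/64
RRBBRRRRB: Left { -2, -3/2, -95/64 }, Right { -47/32, -23/16, -11/8, -5/4, -1, 0 } => simplest -189/128
RRBBRRRRBB: Left { -2, -3/2, -95/64, -189/128 }, Right { -47/32, -23/16, -11/8, -5/4, -1, 0 } => simplest -377/256
RRBBRRRRBBR: Left { -2, -3/2, -95/64, -189/128 }, Right { -377/256, -47/32, -23/16, -11/8, -5/4, -1, 0 } => simplest -755/512
RRBBRRRRBBRB: Left { -2, -3/2, -95/64, -189/128, -755/512 }, Right { -377/256, -47/32, -23/16, -11/8, -5/4, -1, 0 } => simplest -1509/1024
RRBBRRRRBBRBB: Left { -2, -3/2, -95/64, -189/128, -755/512, -1509/1024 }, Right { -377/256, -47/32, -23/16, -11/8, -5/4, -1, 0 } => simplest -3017/2048
RRBBRRRRBBRBBR: Left { -2, -3/2, -95/64, -189/128, -755/512, -1509/1024 }, Right { -3017/2048, -377/256, -47/32, -23/16, -11/8, -5/4, -1, 0 } => simplest -6035/4096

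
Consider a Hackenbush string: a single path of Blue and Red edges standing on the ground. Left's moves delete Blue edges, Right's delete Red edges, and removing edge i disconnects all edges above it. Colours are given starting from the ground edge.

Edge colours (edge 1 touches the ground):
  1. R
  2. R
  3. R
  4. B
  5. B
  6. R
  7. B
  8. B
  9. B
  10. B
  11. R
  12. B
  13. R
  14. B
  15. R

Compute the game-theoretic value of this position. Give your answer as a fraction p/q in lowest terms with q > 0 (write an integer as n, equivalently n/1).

-9259/4096

v_1 [R]  L=[—]  R=[0]  = -1
v_2 [RR]  L=[—]  R=[-1, 0]  = -2
v_3 [RRR]  L=[—]  R=[-2, -1, 0]  = -3
v_4 [RRRB]  L=[-3]  R=[-2, -1, 0]  = -5/2
v_5 [RRRBB]  L=[-3, -5/2]  R=[-2, -1, 0]  = -9/4
v_6 [RRRBBR]  L=[-3, -5/2]  R=[-9/4, -2, -1, 0]  = -19/8
v_7 [RRRBBRB]  L=[-3, -5/2, -19/8]  R=[-9/4, -2, -1, 0]  = -37/16
v_8 [RRRBBRBB]  L=[-3, -5/2, -19/8, -37/16]  R=[-9/4, -2, -1, 0]  = -73/32
v_9 [RRRBBRBBB]  L=[-3, -5/2, -19/8, -37/16, -73/32]  R=[-9/4, -2, -1, 0]  = -145/64
v_10 [RRRBBRBBBB]  L=[-3, -5/2, -19/8, -37/16, -73/32, -145/64]  R=[-9/4, -2, -1, 0]  = -289/128
v_11 [RRRBBRBBBBR]  L=[-3, -5/2, -19/8, -37/16, -73/32, -145/64]  R=[-289/128, -9/4, -2, -1, 0]  = -579/256
v_12 [RRRBBRBBBBRB]  L=[-3, -5/2, -19/8, -37/16, -73/32, -145/64, -579/256]  R=[-289/128, -9/4, -2, -1, 0]  = -1157/512
v_13 [RRRBBRBBBBRBR]  L=[-3, -5/2, -19/8, -37/16, -73/32, -145/64, -579/256]  R=[-1157/512, -289/128, -9/4, -2, -1, 0]  = -2315/1024
v_14 [RRRBBRBBBBRBRB]  L=[-3, -5/2, -19/8, -37/16, -73/32, -145/64, -579/256, -2315/1024]  R=[-1157/512, -289/128, -9/4, -2, -1, 0]  = -4629/2048
v_15 [RRRBBRBBBBRBRBR]  L=[-3, -5/2, -19/8, -37/16, -73/32, -145/64, -579/256, -2315/1024]  R=[-4629/2048, -1157/512, -289/128, -9/4, -2, -1, 0]  = -9259/4096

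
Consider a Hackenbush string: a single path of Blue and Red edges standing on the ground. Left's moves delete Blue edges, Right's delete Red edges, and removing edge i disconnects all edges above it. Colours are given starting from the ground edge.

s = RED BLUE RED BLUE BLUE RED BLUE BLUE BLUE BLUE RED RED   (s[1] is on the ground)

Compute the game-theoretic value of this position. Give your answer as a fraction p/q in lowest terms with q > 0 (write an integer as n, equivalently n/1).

-1159/2048

Build g(s[:k]) for k = 1..12, string s = RED BLUE RED BLUE BLUE RED BLUE BLUE BLUE BLUE RED RED.
step 1: add RED to get R; options L={  } R={ 0 } -> -1
step 2: add BLUE to get RB; options L={ -1 } R={ 0 } -> -1/2
step 3: add RED to get RBR; options L={ -1 } R={ -1/2,0 } -> -3/4
step 4: add BLUE to get RBRB; options L={ -1,-3/4 } R={ -1/2,0 } -> -5/8
step 5: add BLUE to get RBRBB; options L={ -1,-3/4,-5/8 } R={ -1/2,0 } -> -9/16
step 6: add RED to get RBRBBR; options L={ -1,-3/4,-5/8 } R={ -9/16,-1/2,0 } -> -19/32
step 7: add BLUE to get RBRBBRB; options L={ -1,-3/4,-5/8,-19/32 } R={ -9/16,-1/2,0 } -> -37/64
step 8: add BLUE to get RBRBBRBB; options L={ -1,-3/4,-5/8,-19/32,-37/64 } R={ -9/16,-1/2,0 } -> -73/128
step 9: add BLUE to get RBRBBRBBB; options L={ -1,-3/4,-5/8,-19/32,-37/64,-73/128 } R={ -9/16,-1/2,0 } -> -145/256
step 10: add BLUE to get RBRBBRBBBB; options L={ -1,-3/4,-5/8,-19/32,-37/64,-73/128,-145/256 } R={ -9/16,-1/2,0 } -> -289/512
step 11: add RED to get RBRBBRBBBBR; options L={ -1,-3/4,-5/8,-19/32,-37/64,-73/128,-145/256 } R={ -289/512,-9/16,-1/2,0 } -> -579/1024
step 12: add RED to get RBRBBRBBBBRR; options L={ -1,-3/4,-5/8,-19/32,-37/64,-73/128,-145/256 } R={ -579/1024,-289/512,-9/16,-1/2,0 } -> -1159/2048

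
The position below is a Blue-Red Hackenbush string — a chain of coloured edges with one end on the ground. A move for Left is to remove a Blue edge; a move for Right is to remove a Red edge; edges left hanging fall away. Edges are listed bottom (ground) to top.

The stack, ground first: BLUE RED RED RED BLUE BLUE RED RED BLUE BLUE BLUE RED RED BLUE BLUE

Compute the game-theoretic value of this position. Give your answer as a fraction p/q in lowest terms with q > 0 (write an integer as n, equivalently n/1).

3303/16384

1 of 15 · B · max L 0 · min R +∞ gives 1
2 of 15 · BR · max L 0 · min R 1 gives 1/2
3 of 15 · BRR · max L 0 · min R 1/2 gives 1/4
4 of 15 · BRRR · max L 0 · min R 1/4 gives 1/8
5 of 15 · BRRRB · max L 1/8 · min R 1/4 gives 3/16
6 of 15 · BRRRBB · max L 3/16 · min R 1/4 gives 7/32
7 of 15 · BRRRBBR · max L 3/16 · min R 7/32 gives 13/64
8 of 15 · BRRRBBRR · max L 3/16 · min R 13/64 gives 25/128
9 of 15 · BRRRBBRRB · max L 25/128 · min R 13/64 gives 51/256
10 of 15 · BRRRBBRRBB · max L 51/256 · min R 13/64 gives 103/512
11 of 15 · BRRRBBRRBBB · max L 103/512 · min R 13/64 gives 207/1024
12 of 15 · BRRRBBRRBBBR · max L 103/512 · min R 207/1024 gives 413/2048
13 of 15 · BRRRBBRRBBBRR · max L 103/512 · min R 413/2048 gives 825/4096
14 of 15 · BRRRBBRRBBBRRB · max L 825/4096 · min R 413/2048 gives 1651/8192
15 of 15 · BRRRBBRRBBBRRBB · max L 1651/8192 · min R 413/2048 gives 3303/16384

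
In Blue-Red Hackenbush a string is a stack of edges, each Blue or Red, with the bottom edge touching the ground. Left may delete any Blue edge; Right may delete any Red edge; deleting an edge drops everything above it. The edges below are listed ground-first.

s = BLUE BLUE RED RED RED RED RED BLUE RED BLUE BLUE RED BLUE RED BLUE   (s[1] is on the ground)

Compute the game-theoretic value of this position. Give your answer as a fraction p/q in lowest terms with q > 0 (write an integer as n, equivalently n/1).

Recurse on prefixes of the 15-edge string BLUE BLUE RED RED RED RED RED BLUE RED BLUE BLUE RED BLUE RED BLUE:
edge 1 of 15 (BLUE): { 0 | · } => 1
edge 2 of 15 (BLUE): { 0, 1 | · } => 2
edge 3 of 15 (RED): { 0, 1 | 2 } => 3/2
edge 4 of 15 (RED): { 0, 1 | 3/2, 2 } => 5/4
edge 5 of 15 (RED): { 0, 1 | 5/4, 3/2, 2 } => 9/8
edge 6 of 15 (RED): { 0, 1 | 9/8, 5/4, 3/2, 2 } => 17/16
edge 7 of 15 (RED): { 0, 1 | 17/16, 9/8, 5/4, 3/2, 2 } => 33/32
edge 8 of 15 (BLUE): { 0, 1, 33/32 | 17/16, 9/8, 5/4, 3/2, 2 } => 67/64
edge 9 of 15 (RED): { 0, 1, 33/32 | 67/64, 17/16, 9/8, 5/4, 3/2, 2 } => 133/128
edge 10 of 15 (BLUE): { 0, 1, 33/32, 133/128 | 67/64, 17/16, 9/8, 5/4, 3/2, 2 } => 267/256
edge 11 of 15 (BLUE): { 0, 1, 33/32, 133/128, 267/256 | 67/64, 17/16, 9/8, 5/4, 3/2, 2 } => 535/512
edge 12 of 15 (RED): { 0, 1, 33/32, 133/128, 267/256 | 535/512, 67/64, 17/16, 9/8, 5/4, 3/2, 2 } => 1069/1024
edge 13 of 15 (BLUE): { 0, 1, 33/32, 133/128, 267/256, 1069/1024 | 535/512, 67/64, 17/16, 9/8, 5/4, 3/2, 2 } => 2139/2048
edge 14 of 15 (RED): { 0, 1, 33/32, 133/128, 267/256, 1069/1024 | 2139/2048, 535/512, 67/64, 17/16, 9/8, 5/4, 3/2, 2 } => 4277/4096
edge 15 of 15 (BLUE): { 0, 1, 33/32, 133/128, 267/256, 1069/1024, 4277/4096 | 2139/2048, 535/512, 67/64, 17/16, 9/8, 5/4, 3/2, 2 } => 8555/8192

8555/8192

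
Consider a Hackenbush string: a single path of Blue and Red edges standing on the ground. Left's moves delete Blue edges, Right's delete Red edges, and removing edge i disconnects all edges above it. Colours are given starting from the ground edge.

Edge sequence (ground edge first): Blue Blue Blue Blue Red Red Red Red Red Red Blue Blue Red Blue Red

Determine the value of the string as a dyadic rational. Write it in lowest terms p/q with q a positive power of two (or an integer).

Recurse on prefixes of the 15-edge string Blue Blue Blue Blue Red Red Red Red Red Red Blue Blue Red Blue Red:
1 of 15 · B · max L 0 · min R +∞ → 1
2 of 15 · BB · max L 1 · min R +∞ → 2
3 of 15 · BBB · max L 2 · min R +∞ → 3
4 of 15 · BBBB · max L 3 · min R +∞ → 4
5 of 15 · BBBBR · max L 3 · min R 4 → 7/2
6 of 15 · BBBBRR · max L 3 · min R 7/2 → 13/4
7 of 15 · BBBBRRR · max L 3 · min R 13/4 → 25/8
8 of 15 · BBBBRRRR · max L 3 · min R 25/8 → 49/16
9 of 15 · BBBBRRRRR · max L 3 · min R 49/16 → 97/32
10 of 15 · BBBBRRRRRR · max L 3 · min R 97/32 → 193/64
11 of 15 · BBBBRRRRRRB · max L 193/64 · min R 97/32 → 387/128
12 of 15 · BBBBRRRRRRBB · max L 387/128 · min R 97/32 → 775/256
13 of 15 · BBBBRRRRRRBBR · max L 387/128 · min R 775/256 → 1549/512
14 of 15 · BBBBRRRRRRBBRB · max L 1549/512 · min R 775/256 → 3099/1024
15 of 15 · BBBBRRRRRRBBRBR · max L 1549/512 · min R 3099/1024 → 6197/2048

6197/2048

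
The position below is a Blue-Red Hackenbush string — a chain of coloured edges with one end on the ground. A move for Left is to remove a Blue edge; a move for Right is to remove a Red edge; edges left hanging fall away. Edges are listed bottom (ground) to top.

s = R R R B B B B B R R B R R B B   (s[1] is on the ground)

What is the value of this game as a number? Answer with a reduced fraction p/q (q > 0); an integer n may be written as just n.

-8409/4096

R: Left { (no moves) }, Right { 0 } = simplest -1
RR: Left { (no moves) }, Right { -1 0 } = simplest -2
RRR: Left { (no moves) }, Right { -2 -1 0 } = simplest -3
RRRB: Left { -3 }, Right { -2 -1 0 } = simplest -5/2
RRRBB: Left { -3 -5/2 }, Right { -2 -1 0 } = simplest -9/4
RRRBBB: Left { -3 -5/2 -9/4 }, Right { -2 -1 0 } = simplest -17/8
RRRBBBB: Left { -3 -5/2 -9/4 -17/8 }, Right { -2 -1 0 } = simplest -33/16
RRRBBBBB: Left { -3 -5/2 -9/4 -17/8 -33/16 }, Right { -2 -1 0 } = simplest -65/32
RRRBBBBBR: Left { -3 -5/2 -9/4 -17/8 -33/16 }, Right { -65/32 -2 -1 0 } = simplest -131/64
RRRBBBBBRR: Left { -3 -5/2 -9/4 -17/8 -33/16 }, Right { -131/64 -65/32 -2 -1 0 } = simplest -263/128
RRRBBBBBRRB: Left { -3 -5/2 -9/4 -17/8 -33/16 -263/128 }, Right { -131/64 -65/32 -2 -1 0 } = simplest -525/256
RRRBBBBBRRBR: Left { -3 -5/2 -9/4 -17/8 -33/16 -263/128 }, Right { -525/256 -131/64 -65/32 -2 -1 0 } = simplest -1051/512
RRRBBBBBRRBRR: Left { -3 -5/2 -9/4 -17/8 -33/16 -263/128 }, Right { -1051/512 -525/256 -131/64 -65/32 -2 -1 0 } = simplest -2103/1024
RRRBBBBBRRBRRB: Left { -3 -5/2 -9/4 -17/8 -33/16 -263/128 -2103/1024 }, Right { -1051/512 -525/256 -131/64 -65/32 -2 -1 0 } = simplest -4205/2048
RRRBBBBBRRBRRBB: Left { -3 -5/2 -9/4 -17/8 -33/16 -263/128 -2103/1024 -4205/2048 }, Right { -1051/512 -525/256 -131/64 -65/32 -2 -1 0 } = simplest -8409/4096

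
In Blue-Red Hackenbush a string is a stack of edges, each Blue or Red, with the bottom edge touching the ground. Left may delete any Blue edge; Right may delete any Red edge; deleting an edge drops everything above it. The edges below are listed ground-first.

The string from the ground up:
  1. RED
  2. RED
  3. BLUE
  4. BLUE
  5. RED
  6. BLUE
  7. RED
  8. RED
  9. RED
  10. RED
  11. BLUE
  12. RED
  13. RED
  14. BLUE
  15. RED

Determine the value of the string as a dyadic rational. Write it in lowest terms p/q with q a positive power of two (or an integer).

-11227/8192

v_1 [R]  L=[∅]  R=[0]  = -1
v_2 [RR]  L=[∅]  R=[-1; 0]  = -2
v_3 [RRB]  L=[-2]  R=[-1; 0]  = -3/2
v_4 [RRBB]  L=[-2; -3/2]  R=[-1; 0]  = -5/4
v_5 [RRBBR]  L=[-2; -3/2]  R=[-5/4; -1; 0]  = -11/8
v_6 [RRBBRB]  L=[-2; -3/2; -11/8]  R=[-5/4; -1; 0]  = -21/16
v_7 [RRBBRBR]  L=[-2; -3/2; -11/8]  R=[-21/16; -5/4; -1; 0]  = -43/32
v_8 [RRBBRBRR]  L=[-2; -3/2; -11/8]  R=[-43/32; -21/16; -5/4; -1; 0]  = -87/64
v_9 [RRBBRBRRR]  L=[-2; -3/2; -11/8]  R=[-87/64; -43/32; -21/16; -5/4; -1; 0]  = -175/128
v_10 [RRBBRBRRRR]  L=[-2; -3/2; -11/8]  R=[-175/128; -87/64; -43/32; -21/16; -5/4; -1; 0]  = -351/256
v_11 [RRBBRBRRRRB]  L=[-2; -3/2; -11/8; -351/256]  R=[-175/128; -87/64; -43/32; -21/16; -5/4; -1; 0]  = -701/512
v_12 [RRBBRBRRRRBR]  L=[-2; -3/2; -11/8; -351/256]  R=[-701/512; -175/128; -87/64; -43/32; -21/16; -5/4; -1; 0]  = -1403/1024
v_13 [RRBBRBRRRRBRR]  L=[-2; -3/2; -11/8; -351/256]  R=[-1403/1024; -701/512; -175/128; -87/64; -43/32; -21/16; -5/4; -1; 0]  = -2807/2048
v_14 [RRBBRBRRRRBRRB]  L=[-2; -3/2; -11/8; -351/256; -2807/2048]  R=[-1403/1024; -701/512; -175/128; -87/64; -43/32; -21/16; -5/4; -1; 0]  = -5613/4096
v_15 [RRBBRBRRRRBRRBR]  L=[-2; -3/2; -11/8; -351/256; -2807/2048]  R=[-5613/4096; -1403/1024; -701/512; -175/128; -87/64; -43/32; -21/16; -5/4; -1; 0]  = -11227/8192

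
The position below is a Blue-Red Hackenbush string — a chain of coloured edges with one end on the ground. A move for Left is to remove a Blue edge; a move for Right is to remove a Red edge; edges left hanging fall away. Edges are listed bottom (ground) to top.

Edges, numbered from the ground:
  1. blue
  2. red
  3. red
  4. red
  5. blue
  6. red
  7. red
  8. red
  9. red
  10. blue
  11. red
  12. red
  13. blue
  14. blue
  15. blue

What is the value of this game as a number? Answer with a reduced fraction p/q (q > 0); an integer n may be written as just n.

step 1: add blue to get b; options L={ 0 } R={ (no moves) } ⇒ 1
step 2: add red to get br; options L={ 0 } R={ 1 } ⇒ 1/2
step 3: add red to get brr; options L={ 0 } R={ 1/2; 1 } ⇒ 1/4
step 4: add red to get brrr; options L={ 0 } R={ 1/4; 1/2; 1 } ⇒ 1/8
step 5: add blue to get brrrb; options L={ 0; 1/8 } R={ 1/4; 1/2; 1 } ⇒ 3/16
step 6: add red to get brrrbr; options L={ 0; 1/8 } R={ 3/16; 1/4; 1/2; 1 } ⇒ 5/32
step 7: add red to get brrrbrr; options L={ 0; 1/8 } R={ 5/32; 3/16; 1/4; 1/2; 1 } ⇒ 9/64
step 8: add red to get brrrbrrr; options L={ 0; 1/8 } R={ 9/64; 5/32; 3/16; 1/4; 1/2; 1 } ⇒ 17/128
step 9: add red to get brrrbrrrr; options L={ 0; 1/8 } R={ 17/128; 9/64; 5/32; 3/16; 1/4; 1/2; 1 } ⇒ 33/256
step 10: add blue to get brrrbrrrrb; options L={ 0; 1/8; 33/256 } R={ 17/128; 9/64; 5/32; 3/16; 1/4; 1/2; 1 } ⇒ 67/512
step 11: add red to get brrrbrrrrbr; options L={ 0; 1/8; 33/256 } R={ 67/512; 17/128; 9/64; 5/32; 3/16; 1/4; 1/2; 1 } ⇒ 133/1024
step 12: add red to get brrrbrrrrbrr; options L={ 0; 1/8; 33/256 } R={ 133/1024; 67/512; 17/128; 9/64; 5/32; 3/16; 1/4; 1/2; 1 } ⇒ 265/2048
step 13: add blue to get brrrbrrrrbrrb; options L={ 0; 1/8; 33/256; 265/2048 } R={ 133/1024; 67/512; 17/128; 9/64; 5/32; 3/16; 1/4; 1/2; 1 } ⇒ 531/4096
step 14: add blue to get brrrbrrrrbrrbb; options L={ 0; 1/8; 33/256; 265/2048; 531/4096 } R={ 133/1024; 67/512; 17/128; 9/64; 5/32; 3/16; 1/4; 1/2; 1 } ⇒ 1063/8192
step 15: add blue to get brrrbrrrrbrrbbb; options L={ 0; 1/8; 33/256; 265/2048; 531/4096; 1063/8192 } R={ 133/1024; 67/512; 17/128; 9/64; 5/32; 3/16; 1/4; 1/2; 1 } ⇒ 2127/16384

2127/16384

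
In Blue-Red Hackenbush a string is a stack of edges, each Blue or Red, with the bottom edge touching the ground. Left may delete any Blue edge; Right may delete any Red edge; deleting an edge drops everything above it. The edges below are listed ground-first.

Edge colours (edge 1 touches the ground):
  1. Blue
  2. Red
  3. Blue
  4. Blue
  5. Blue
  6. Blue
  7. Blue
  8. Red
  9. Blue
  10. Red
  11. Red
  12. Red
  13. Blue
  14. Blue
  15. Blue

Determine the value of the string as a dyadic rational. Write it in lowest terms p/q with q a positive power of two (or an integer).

16015/16384

Build g(s[:k]) for k = 1..15, string s = Blue Red Blue Blue Blue Blue Blue Red Blue Red Red Red Blue Blue Blue.
g_1 [B]  L=[0]  R=[·]  → 1
g_2 [BR]  L=[0]  R=[1]  → 1/2
g_3 [BRB]  L=[0; 1/2]  R=[1]  → 3/4
g_4 [BRBB]  L=[0; 1/2; 3/4]  R=[1]  → 7/8
g_5 [BRBBB]  L=[0; 1/2; 3/4; 7/8]  R=[1]  → 15/16
g_6 [BRBBBB]  L=[0; 1/2; 3/4; 7/8; 15/16]  R=[1]  → 31/32
g_7 [BRBBBBB]  L=[0; 1/2; 3/4; 7/8; 15/16; 31/32]  R=[1]  → 63/64
g_8 [BRBBBBBR]  L=[0; 1/2; 3/4; 7/8; 15/16; 31/32]  R=[63/64; 1]  → 125/128
g_9 [BRBBBBBRB]  L=[0; 1/2; 3/4; 7/8; 15/16; 31/32; 125/128]  R=[63/64; 1]  → 251/256
g_10 [BRBBBBBRBR]  L=[0; 1/2; 3/4; 7/8; 15/16; 31/32; 125/128]  R=[251/256; 63/64; 1]  → 501/512
g_11 [BRBBBBBRBRR]  L=[0; 1/2; 3/4; 7/8; 15/16; 31/32; 125/128]  R=[501/512; 251/256; 63/64; 1]  → 1001/1024
g_12 [BRBBBBBRBRRR]  L=[0; 1/2; 3/4; 7/8; 15/16; 31/32; 125/128]  R=[1001/1024; 501/512; 251/256; 63/64; 1]  → 2001/2048
g_13 [BRBBBBBRBRRRB]  L=[0; 1/2; 3/4; 7/8; 15/16; 31/32; 125/128; 2001/2048]  R=[1001/1024; 501/512; 251/256; 63/64; 1]  → 4003/4096
g_14 [BRBBBBBRBRRRBB]  L=[0; 1/2; 3/4; 7/8; 15/16; 31/32; 125/128; 2001/2048; 4003/4096]  R=[1001/1024; 501/512; 251/256; 63/64; 1]  → 8007/8192
g_15 [BRBBBBBRBRRRBBB]  L=[0; 1/2; 3/4; 7/8; 15/16; 31/32; 125/128; 2001/2048; 4003/4096; 8007/8192]  R=[1001/1024; 501/512; 251/256; 63/64; 1]  → 16015/16384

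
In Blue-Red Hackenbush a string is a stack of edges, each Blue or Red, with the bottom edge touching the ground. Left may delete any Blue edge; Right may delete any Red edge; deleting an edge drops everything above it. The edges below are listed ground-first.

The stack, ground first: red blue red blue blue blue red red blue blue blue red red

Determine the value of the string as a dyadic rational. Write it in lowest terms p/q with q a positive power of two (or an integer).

-2247/4096

Recurse on prefixes of the 13-edge string red blue red blue blue blue red red blue blue blue red red:
value_1 [r]  L=[—]  R=[0]  -> -1
value_2 [rb]  L=[-1]  R=[0]  -> -1/2
value_3 [rbr]  L=[-1]  R=[-1/2, 0]  -> -3/4
value_4 [rbrb]  L=[-1, -3/4]  R=[-1/2, 0]  -> -5/8
value_5 [rbrbb]  L=[-1, -3/4, -5/8]  R=[-1/2, 0]  -> -9/16
value_6 [rbrbbb]  L=[-1, -3/4, -5/8, -9/16]  R=[-1/2, 0]  -> -17/32
value_7 [rbrbbbr]  L=[-1, -3/4, -5/8, -9/16]  R=[-17/32, -1/2, 0]  -> -35/64
value_8 [rbrbbbrr]  L=[-1, -3/4, -5/8, -9/16]  R=[-35/64, -17/32, -1/2, 0]  -> -71/128
value_9 [rbrbbbrrb]  L=[-1, -3/4, -5/8, -9/16, -71/128]  R=[-35/64, -17/32, -1/2, 0]  -> -141/256
value_10 [rbrbbbrrbb]  L=[-1, -3/4, -5/8, -9/16, -71/128, -141/256]  R=[-35/64, -17/32, -1/2, 0]  -> -281/512
value_11 [rbrbbbrrbbb]  L=[-1, -3/4, -5/8, -9/16, -71/128, -141/256, -281/512]  R=[-35/64, -17/32, -1/2, 0]  -> -561/1024
value_12 [rbrbbbrrbbbr]  L=[-1, -3/4, -5/8, -9/16, -71/128, -141/256, -281/512]  R=[-561/1024, -35/64, -17/32, -1/2, 0]  -> -1123/2048
value_13 [rbrbbbrrbbbrr]  L=[-1, -3/4, -5/8, -9/16, -71/128, -141/256, -281/512]  R=[-1123/2048, -561/1024, -35/64, -17/32, -1/2, 0]  -> -2247/4096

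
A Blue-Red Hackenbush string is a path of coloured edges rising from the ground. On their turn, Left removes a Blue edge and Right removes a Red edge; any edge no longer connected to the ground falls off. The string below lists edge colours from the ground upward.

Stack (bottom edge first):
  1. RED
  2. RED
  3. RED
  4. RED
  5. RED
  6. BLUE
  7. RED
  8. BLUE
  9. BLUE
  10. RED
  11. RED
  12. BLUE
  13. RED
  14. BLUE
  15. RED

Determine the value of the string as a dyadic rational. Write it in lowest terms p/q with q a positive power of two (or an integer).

-4715/1024

Recurse on prefixes of the 15-edge string RED RED RED RED RED BLUE RED BLUE BLUE RED RED BLUE RED BLUE RED:
v(R) = { — | 0 } => -1
v(RR) = { — | -1,0 } => -2
v(RRR) = { — | -2,-1,0 } => -3
v(RRRR) = { — | -3,-2,-1,0 } => -4
v(RRRRR) = { — | -4,-3,-2,-1,0 } => -5
v(RRRRRB) = { -5 | -4,-3,-2,-1,0 } => -9/2
v(RRRRRBR) = { -5 | -9/2,-4,-3,-2,-1,0 } => -19/4
v(RRRRRBRB) = { -5,-19/4 | -9/2,-4,-3,-2,-1,0 } => -37/8
v(RRRRRBRBB) = { -5,-19/4,-37/8 | -9/2,-4,-3,-2,-1,0 } => -73/16
v(RRRRRBRBBR) = { -5,-19/4,-37/8 | -73/16,-9/2,-4,-3,-2,-1,0 } => -147/32
v(RRRRRBRBBRR) = { -5,-19/4,-37/8 | -147/32,-73/16,-9/2,-4,-3,-2,-1,0 } => -295/64
v(RRRRRBRBBRRB) = { -5,-19/4,-37/8,-295/64 | -147/32,-73/16,-9/2,-4,-3,-2,-1,0 } => -589/128
v(RRRRRBRBBRRBR) = { -5,-19/4,-37/8,-295/64 | -589/128,-147/32,-73/16,-9/2,-4,-3,-2,-1,0 } => -1179/256
v(RRRRRBRBBRRBRB) = { -5,-19/4,-37/8,-295/64,-1179/256 | -589/128,-147/32,-73/16,-9/2,-4,-3,-2,-1,0 } => -2357/512
v(RRRRRBRBBRRBRBR) = { -5,-19/4,-37/8,-295/64,-1179/256 | -2357/512,-589/128,-147/32,-73/16,-9/2,-4,-3,-2,-1,0 } => -4715/1024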